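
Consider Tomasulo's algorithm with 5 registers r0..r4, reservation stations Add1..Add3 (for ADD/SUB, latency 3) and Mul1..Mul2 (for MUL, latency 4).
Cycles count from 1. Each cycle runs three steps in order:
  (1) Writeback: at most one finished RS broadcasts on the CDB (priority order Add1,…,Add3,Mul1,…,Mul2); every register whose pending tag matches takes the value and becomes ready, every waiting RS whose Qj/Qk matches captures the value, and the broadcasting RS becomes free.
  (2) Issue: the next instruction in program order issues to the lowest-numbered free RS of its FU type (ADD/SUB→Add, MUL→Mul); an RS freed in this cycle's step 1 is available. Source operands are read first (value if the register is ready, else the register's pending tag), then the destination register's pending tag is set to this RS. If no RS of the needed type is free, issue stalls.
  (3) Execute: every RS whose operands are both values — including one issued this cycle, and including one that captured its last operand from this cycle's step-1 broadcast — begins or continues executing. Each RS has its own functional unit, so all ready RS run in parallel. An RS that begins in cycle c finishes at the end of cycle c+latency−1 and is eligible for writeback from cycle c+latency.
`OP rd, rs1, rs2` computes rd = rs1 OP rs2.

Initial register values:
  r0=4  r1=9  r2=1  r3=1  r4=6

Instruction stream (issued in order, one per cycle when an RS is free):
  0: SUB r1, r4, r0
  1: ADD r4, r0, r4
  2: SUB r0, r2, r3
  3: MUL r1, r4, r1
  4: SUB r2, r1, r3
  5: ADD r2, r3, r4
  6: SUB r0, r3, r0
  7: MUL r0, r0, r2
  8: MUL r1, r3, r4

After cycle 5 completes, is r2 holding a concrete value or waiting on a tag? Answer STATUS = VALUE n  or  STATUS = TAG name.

STATUS = TAG Add1

cycle 1: issue SUB r1<-Add1 // r0:4,r1:Add1,r2:1,r3:1,r4:6
cycle 2: issue ADD r4<-Add2 // r0:4,r1:Add1,r2:1,r3:1,r4:Add2
cycle 3: issue SUB r0<-Add3 // r0:Add3,r1:Add1,r2:1,r3:1,r4:Add2
cycle 4: CDB Add1=2; issue MUL r1<-Mul1 // r0:Add3,r1:Mul1,r2:1,r3:1,r4:Add2
cycle 5: CDB Add2=10; issue SUB r2<-Add1 // r0:Add3,r1:Mul1,r2:Add1,r3:1,r4:10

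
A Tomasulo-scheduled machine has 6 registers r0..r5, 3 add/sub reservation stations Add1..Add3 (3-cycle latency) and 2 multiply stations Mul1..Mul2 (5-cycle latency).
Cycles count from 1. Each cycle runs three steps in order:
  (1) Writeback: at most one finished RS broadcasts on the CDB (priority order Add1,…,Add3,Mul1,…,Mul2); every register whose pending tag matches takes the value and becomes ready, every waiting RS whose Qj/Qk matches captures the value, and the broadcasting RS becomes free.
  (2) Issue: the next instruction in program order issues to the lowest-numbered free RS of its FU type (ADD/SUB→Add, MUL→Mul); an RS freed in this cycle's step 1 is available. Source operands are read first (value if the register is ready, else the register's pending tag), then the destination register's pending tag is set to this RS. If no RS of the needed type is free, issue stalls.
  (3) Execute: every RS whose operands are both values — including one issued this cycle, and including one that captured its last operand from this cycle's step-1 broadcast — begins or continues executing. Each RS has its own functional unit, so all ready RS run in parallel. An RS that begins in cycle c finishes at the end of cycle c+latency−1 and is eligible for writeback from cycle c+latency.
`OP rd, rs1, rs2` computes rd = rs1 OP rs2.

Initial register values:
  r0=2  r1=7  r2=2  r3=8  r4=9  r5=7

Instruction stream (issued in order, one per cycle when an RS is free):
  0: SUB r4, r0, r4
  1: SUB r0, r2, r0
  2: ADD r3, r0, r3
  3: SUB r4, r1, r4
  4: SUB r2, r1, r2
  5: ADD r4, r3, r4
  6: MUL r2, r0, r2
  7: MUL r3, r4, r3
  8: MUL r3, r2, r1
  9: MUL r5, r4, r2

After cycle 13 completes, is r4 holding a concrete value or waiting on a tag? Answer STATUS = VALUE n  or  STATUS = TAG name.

cycle 1: issue SUB r4<-Add1 // r0:2,r1:7,r2:2,r3:8,r4:Add1,r5:7
cycle 2: issue SUB r0<-Add2 // r0:Add2,r1:7,r2:2,r3:8,r4:Add1,r5:7
cycle 3: issue ADD r3<-Add3 // r0:Add2,r1:7,r2:2,r3:Add3,r4:Add1,r5:7
cycle 4: CDB Add1=-7; issue SUB r4<-Add1 // r0:Add2,r1:7,r2:2,r3:Add3,r4:Add1,r5:7
cycle 5: CDB Add2=0; issue SUB r2<-Add2 // r0:0,r1:7,r2:Add2,r3:Add3,r4:Add1,r5:7
cycle 6: stall // r0:0,r1:7,r2:Add2,r3:Add3,r4:Add1,r5:7
cycle 7: CDB Add1=14; issue ADD r4<-Add1 // r0:0,r1:7,r2:Add2,r3:Add3,r4:Add1,r5:7
cycle 8: CDB Add2=5; issue MUL r2<-Mul1 // r0:0,r1:7,r2:Mul1,r3:Add3,r4:Add1,r5:7
cycle 9: CDB Add3=8; issue MUL r3<-Mul2 // r0:0,r1:7,r2:Mul1,r3:Mul2,r4:Add1,r5:7
cycle 10: stall // r0:0,r1:7,r2:Mul1,r3:Mul2,r4:Add1,r5:7
cycle 11: stall // r0:0,r1:7,r2:Mul1,r3:Mul2,r4:Add1,r5:7
cycle 12: CDB Add1=22; stall // r0:0,r1:7,r2:Mul1,r3:Mul2,r4:22,r5:7
cycle 13: CDB Mul1=0; issue MUL r3<-Mul1 // r0:0,r1:7,r2:0,r3:Mul1,r4:22,r5:7

STATUS = VALUE 22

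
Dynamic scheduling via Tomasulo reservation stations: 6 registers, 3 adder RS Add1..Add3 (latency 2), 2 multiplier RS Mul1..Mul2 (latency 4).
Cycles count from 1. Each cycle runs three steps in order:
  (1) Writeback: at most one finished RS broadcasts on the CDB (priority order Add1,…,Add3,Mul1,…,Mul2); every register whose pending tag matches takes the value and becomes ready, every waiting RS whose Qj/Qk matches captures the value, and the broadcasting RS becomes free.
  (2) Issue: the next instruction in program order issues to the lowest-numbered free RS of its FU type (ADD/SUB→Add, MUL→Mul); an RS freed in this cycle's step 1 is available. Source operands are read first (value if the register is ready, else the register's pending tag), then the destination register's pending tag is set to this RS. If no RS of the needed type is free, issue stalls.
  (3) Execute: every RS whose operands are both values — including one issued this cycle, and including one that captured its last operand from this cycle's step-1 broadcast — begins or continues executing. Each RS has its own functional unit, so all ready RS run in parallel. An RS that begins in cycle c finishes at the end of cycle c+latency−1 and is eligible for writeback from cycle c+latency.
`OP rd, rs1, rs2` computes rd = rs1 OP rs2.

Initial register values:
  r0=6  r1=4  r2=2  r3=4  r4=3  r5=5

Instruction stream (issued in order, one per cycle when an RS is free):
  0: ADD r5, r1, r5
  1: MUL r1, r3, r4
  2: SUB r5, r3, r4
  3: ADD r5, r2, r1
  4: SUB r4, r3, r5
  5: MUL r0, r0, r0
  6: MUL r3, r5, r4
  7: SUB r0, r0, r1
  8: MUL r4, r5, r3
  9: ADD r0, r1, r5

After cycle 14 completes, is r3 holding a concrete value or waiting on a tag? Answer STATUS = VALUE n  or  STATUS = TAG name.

STATUS = TAG Mul2

  c1: issue ADD r5<-Add1  regs: r0:6,r1:4,r2:2,r3:4,r4:3,r5:Add1
  c2: issue MUL r1<-Mul1  regs: r0:6,r1:Mul1,r2:2,r3:4,r4:3,r5:Add1
  c3: CDB Add1=9; issue SUB r5<-Add1  regs: r0:6,r1:Mul1,r2:2,r3:4,r4:3,r5:Add1
  c4: issue ADD r5<-Add2  regs: r0:6,r1:Mul1,r2:2,r3:4,r4:3,r5:Add2
  c5: CDB Add1=1; issue SUB r4<-Add1  regs: r0:6,r1:Mul1,r2:2,r3:4,r4:Add1,r5:Add2
  c6: CDB Mul1=12; issue MUL r0<-Mul1  regs: r0:Mul1,r1:12,r2:2,r3:4,r4:Add1,r5:Add2
  c7: issue MUL r3<-Mul2  regs: r0:Mul1,r1:12,r2:2,r3:Mul2,r4:Add1,r5:Add2
  c8: CDB Add2=14; issue SUB r0<-Add2  regs: r0:Add2,r1:12,r2:2,r3:Mul2,r4:Add1,r5:14
  c9: stall  regs: r0:Add2,r1:12,r2:2,r3:Mul2,r4:Add1,r5:14
  c10: CDB Add1=-10; stall  regs: r0:Add2,r1:12,r2:2,r3:Mul2,r4:-10,r5:14
  c11: CDB Mul1=36; issue MUL r4<-Mul1  regs: r0:Add2,r1:12,r2:2,r3:Mul2,r4:Mul1,r5:14
  c12: issue ADD r0<-Add1  regs: r0:Add1,r1:12,r2:2,r3:Mul2,r4:Mul1,r5:14
  c13: CDB Add2=24  regs: r0:Add1,r1:12,r2:2,r3:Mul2,r4:Mul1,r5:14
  c14: CDB Add1=26  regs: r0:26,r1:12,r2:2,r3:Mul2,r4:Mul1,r5:14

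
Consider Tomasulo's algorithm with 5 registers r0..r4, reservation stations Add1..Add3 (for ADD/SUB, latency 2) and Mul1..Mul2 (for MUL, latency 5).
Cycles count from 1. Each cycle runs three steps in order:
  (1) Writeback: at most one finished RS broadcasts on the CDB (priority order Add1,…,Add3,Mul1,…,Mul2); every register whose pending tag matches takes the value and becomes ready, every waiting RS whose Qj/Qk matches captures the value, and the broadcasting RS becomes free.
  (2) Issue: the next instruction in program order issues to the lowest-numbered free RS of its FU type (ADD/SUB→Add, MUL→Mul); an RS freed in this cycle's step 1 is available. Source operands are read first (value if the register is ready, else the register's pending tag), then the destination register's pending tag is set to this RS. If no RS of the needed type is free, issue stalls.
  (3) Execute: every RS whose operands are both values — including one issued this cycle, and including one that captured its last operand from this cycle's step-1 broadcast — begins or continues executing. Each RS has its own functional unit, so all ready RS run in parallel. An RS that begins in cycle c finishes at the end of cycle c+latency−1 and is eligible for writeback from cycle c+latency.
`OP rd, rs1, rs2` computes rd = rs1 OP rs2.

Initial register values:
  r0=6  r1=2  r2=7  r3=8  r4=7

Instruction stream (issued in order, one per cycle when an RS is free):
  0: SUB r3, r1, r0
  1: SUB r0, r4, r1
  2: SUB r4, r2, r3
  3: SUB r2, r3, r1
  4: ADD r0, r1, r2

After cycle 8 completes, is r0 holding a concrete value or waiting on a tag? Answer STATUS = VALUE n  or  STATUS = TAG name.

STATUS = VALUE -4

  c1: issue SUB r3<-Add1  regs: r0:6,r1:2,r2:7,r3:Add1,r4:7
  c2: issue SUB r0<-Add2  regs: r0:Add2,r1:2,r2:7,r3:Add1,r4:7
  c3: CDB Add1=-4; issue SUB r4<-Add1  regs: r0:Add2,r1:2,r2:7,r3:-4,r4:Add1
  c4: CDB Add2=5; issue SUB r2<-Add2  regs: r0:5,r1:2,r2:Add2,r3:-4,r4:Add1
  c5: CDB Add1=11; issue ADD r0<-Add1  regs: r0:Add1,r1:2,r2:Add2,r3:-4,r4:11
  c6: CDB Add2=-6  regs: r0:Add1,r1:2,r2:-6,r3:-4,r4:11
  c7: -  regs: r0:Add1,r1:2,r2:-6,r3:-4,r4:11
  c8: CDB Add1=-4  regs: r0:-4,r1:2,r2:-6,r3:-4,r4:11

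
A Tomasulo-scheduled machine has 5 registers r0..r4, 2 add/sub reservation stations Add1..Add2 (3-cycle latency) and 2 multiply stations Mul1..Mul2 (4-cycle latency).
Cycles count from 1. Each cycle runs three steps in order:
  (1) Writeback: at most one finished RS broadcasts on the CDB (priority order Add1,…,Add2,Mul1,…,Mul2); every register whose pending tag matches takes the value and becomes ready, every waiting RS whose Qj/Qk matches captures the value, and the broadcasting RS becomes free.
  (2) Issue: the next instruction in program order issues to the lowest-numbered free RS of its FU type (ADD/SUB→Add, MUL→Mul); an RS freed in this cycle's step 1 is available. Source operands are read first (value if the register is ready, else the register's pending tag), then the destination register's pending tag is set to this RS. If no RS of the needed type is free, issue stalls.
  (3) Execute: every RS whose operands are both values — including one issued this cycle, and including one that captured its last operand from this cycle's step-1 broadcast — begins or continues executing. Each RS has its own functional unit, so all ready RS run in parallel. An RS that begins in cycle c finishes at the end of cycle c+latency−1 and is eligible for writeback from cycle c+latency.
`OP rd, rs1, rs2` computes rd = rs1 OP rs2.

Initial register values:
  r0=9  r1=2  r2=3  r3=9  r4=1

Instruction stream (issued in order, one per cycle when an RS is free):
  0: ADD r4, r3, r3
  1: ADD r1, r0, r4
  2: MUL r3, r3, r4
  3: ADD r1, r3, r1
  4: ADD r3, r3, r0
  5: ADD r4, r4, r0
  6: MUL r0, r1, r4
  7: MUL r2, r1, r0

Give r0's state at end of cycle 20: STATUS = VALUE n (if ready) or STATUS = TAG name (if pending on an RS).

c1: issue ADD r4<-Add1 | r0:9,r1:2,r2:3,r3:9,r4:Add1
c2: issue ADD r1<-Add2 | r0:9,r1:Add2,r2:3,r3:9,r4:Add1
c3: issue MUL r3<-Mul1 | r0:9,r1:Add2,r2:3,r3:Mul1,r4:Add1
c4: CDB Add1=18; issue ADD r1<-Add1 | r0:9,r1:Add1,r2:3,r3:Mul1,r4:18
c5: stall | r0:9,r1:Add1,r2:3,r3:Mul1,r4:18
c6: stall | r0:9,r1:Add1,r2:3,r3:Mul1,r4:18
c7: CDB Add2=27; issue ADD r3<-Add2 | r0:9,r1:Add1,r2:3,r3:Add2,r4:18
c8: CDB Mul1=162; stall | r0:9,r1:Add1,r2:3,r3:Add2,r4:18
c9: stall | r0:9,r1:Add1,r2:3,r3:Add2,r4:18
c10: stall | r0:9,r1:Add1,r2:3,r3:Add2,r4:18
c11: CDB Add1=189; issue ADD r4<-Add1 | r0:9,r1:189,r2:3,r3:Add2,r4:Add1
c12: CDB Add2=171; issue MUL r0<-Mul1 | r0:Mul1,r1:189,r2:3,r3:171,r4:Add1
c13: issue MUL r2<-Mul2 | r0:Mul1,r1:189,r2:Mul2,r3:171,r4:Add1
c14: CDB Add1=27 | r0:Mul1,r1:189,r2:Mul2,r3:171,r4:27
c15: - | r0:Mul1,r1:189,r2:Mul2,r3:171,r4:27
c16: - | r0:Mul1,r1:189,r2:Mul2,r3:171,r4:27
c17: - | r0:Mul1,r1:189,r2:Mul2,r3:171,r4:27
c18: CDB Mul1=5103 | r0:5103,r1:189,r2:Mul2,r3:171,r4:27
c19: - | r0:5103,r1:189,r2:Mul2,r3:171,r4:27
c20: - | r0:5103,r1:189,r2:Mul2,r3:171,r4:27

STATUS = VALUE 5103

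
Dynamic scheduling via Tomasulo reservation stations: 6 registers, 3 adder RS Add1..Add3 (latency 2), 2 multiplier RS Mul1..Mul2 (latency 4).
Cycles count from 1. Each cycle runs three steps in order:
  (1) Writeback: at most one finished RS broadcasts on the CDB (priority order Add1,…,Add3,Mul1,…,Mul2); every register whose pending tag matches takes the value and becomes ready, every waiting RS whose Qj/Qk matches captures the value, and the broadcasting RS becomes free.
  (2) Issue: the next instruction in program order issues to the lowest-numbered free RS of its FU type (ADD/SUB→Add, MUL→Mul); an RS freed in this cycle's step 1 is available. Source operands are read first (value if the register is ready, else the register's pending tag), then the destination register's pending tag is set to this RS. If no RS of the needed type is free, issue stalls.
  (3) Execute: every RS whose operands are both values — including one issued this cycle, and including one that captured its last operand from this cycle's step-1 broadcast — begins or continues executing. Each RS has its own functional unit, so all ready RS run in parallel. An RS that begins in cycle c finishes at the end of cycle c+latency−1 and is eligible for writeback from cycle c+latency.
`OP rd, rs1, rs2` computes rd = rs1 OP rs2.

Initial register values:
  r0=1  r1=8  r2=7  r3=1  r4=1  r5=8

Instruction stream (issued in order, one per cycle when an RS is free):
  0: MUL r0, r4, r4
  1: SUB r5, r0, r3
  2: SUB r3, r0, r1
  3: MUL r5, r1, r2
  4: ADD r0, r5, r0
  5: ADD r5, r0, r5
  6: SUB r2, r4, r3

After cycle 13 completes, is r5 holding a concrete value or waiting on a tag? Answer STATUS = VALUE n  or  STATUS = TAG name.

c1: issue MUL r0<-Mul1 | r0:Mul1,r1:8,r2:7,r3:1,r4:1,r5:8
c2: issue SUB r5<-Add1 | r0:Mul1,r1:8,r2:7,r3:1,r4:1,r5:Add1
c3: issue SUB r3<-Add2 | r0:Mul1,r1:8,r2:7,r3:Add2,r4:1,r5:Add1
c4: issue MUL r5<-Mul2 | r0:Mul1,r1:8,r2:7,r3:Add2,r4:1,r5:Mul2
c5: CDB Mul1=1; issue ADD r0<-Add3 | r0:Add3,r1:8,r2:7,r3:Add2,r4:1,r5:Mul2
c6: stall | r0:Add3,r1:8,r2:7,r3:Add2,r4:1,r5:Mul2
c7: CDB Add1=0; issue ADD r5<-Add1 | r0:Add3,r1:8,r2:7,r3:Add2,r4:1,r5:Add1
c8: CDB Add2=-7; issue SUB r2<-Add2 | r0:Add3,r1:8,r2:Add2,r3:-7,r4:1,r5:Add1
c9: CDB Mul2=56 | r0:Add3,r1:8,r2:Add2,r3:-7,r4:1,r5:Add1
c10: CDB Add2=8 | r0:Add3,r1:8,r2:8,r3:-7,r4:1,r5:Add1
c11: CDB Add3=57 | r0:57,r1:8,r2:8,r3:-7,r4:1,r5:Add1
c12: - | r0:57,r1:8,r2:8,r3:-7,r4:1,r5:Add1
c13: CDB Add1=113 | r0:57,r1:8,r2:8,r3:-7,r4:1,r5:113

STATUS = VALUE 113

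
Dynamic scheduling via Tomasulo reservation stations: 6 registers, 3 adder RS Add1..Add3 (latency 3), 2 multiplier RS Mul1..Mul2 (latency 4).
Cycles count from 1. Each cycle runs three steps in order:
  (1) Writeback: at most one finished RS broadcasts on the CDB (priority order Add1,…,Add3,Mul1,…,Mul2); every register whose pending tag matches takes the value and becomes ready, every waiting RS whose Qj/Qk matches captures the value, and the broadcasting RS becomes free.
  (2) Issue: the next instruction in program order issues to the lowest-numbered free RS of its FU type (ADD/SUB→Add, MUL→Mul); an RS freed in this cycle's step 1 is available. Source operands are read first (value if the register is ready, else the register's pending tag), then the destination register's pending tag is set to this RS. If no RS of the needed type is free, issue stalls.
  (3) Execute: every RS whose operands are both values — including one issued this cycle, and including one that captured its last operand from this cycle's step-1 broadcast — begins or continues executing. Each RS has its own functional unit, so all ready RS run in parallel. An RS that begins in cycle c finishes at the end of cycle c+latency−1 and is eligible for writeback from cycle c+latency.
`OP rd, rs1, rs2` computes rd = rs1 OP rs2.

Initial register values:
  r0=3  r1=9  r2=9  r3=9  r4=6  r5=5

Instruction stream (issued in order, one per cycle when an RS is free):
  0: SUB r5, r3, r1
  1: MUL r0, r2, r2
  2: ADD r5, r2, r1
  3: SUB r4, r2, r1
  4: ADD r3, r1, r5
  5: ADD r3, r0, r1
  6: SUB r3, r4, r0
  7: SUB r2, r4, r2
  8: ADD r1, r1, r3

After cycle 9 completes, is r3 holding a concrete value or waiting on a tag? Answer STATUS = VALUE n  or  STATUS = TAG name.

STATUS = TAG Add1

cycle 1: issue SUB r5<-Add1 // r0:3,r1:9,r2:9,r3:9,r4:6,r5:Add1
cycle 2: issue MUL r0<-Mul1 // r0:Mul1,r1:9,r2:9,r3:9,r4:6,r5:Add1
cycle 3: issue ADD r5<-Add2 // r0:Mul1,r1:9,r2:9,r3:9,r4:6,r5:Add2
cycle 4: CDB Add1=0; issue SUB r4<-Add1 // r0:Mul1,r1:9,r2:9,r3:9,r4:Add1,r5:Add2
cycle 5: issue ADD r3<-Add3 // r0:Mul1,r1:9,r2:9,r3:Add3,r4:Add1,r5:Add2
cycle 6: CDB Add2=18; issue ADD r3<-Add2 // r0:Mul1,r1:9,r2:9,r3:Add2,r4:Add1,r5:18
cycle 7: CDB Add1=0; issue SUB r3<-Add1 // r0:Mul1,r1:9,r2:9,r3:Add1,r4:0,r5:18
cycle 8: CDB Mul1=81; stall // r0:81,r1:9,r2:9,r3:Add1,r4:0,r5:18
cycle 9: CDB Add3=27; issue SUB r2<-Add3 // r0:81,r1:9,r2:Add3,r3:Add1,r4:0,r5:18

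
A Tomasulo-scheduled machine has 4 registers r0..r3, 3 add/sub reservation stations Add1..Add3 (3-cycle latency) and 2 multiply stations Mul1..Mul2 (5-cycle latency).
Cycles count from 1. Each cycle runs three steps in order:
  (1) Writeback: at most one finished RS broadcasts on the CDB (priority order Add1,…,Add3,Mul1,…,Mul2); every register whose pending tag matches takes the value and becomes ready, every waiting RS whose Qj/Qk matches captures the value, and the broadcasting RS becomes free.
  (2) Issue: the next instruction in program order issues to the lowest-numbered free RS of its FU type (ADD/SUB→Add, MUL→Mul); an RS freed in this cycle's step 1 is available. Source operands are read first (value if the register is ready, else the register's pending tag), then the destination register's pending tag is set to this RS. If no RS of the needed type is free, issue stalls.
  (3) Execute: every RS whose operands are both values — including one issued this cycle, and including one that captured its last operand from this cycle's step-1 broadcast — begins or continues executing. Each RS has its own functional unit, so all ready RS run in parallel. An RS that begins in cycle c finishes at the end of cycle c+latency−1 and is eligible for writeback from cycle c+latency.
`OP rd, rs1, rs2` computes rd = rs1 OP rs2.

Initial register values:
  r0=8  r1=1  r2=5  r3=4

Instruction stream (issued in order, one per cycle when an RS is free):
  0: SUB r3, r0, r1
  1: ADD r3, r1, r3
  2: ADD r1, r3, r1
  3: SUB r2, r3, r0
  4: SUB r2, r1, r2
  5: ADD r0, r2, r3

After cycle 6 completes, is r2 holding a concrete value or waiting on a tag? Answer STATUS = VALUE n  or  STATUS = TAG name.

STATUS = TAG Add1

  c1: issue SUB r3<-Add1  regs: r0:8,r1:1,r2:5,r3:Add1
  c2: issue ADD r3<-Add2  regs: r0:8,r1:1,r2:5,r3:Add2
  c3: issue ADD r1<-Add3  regs: r0:8,r1:Add3,r2:5,r3:Add2
  c4: CDB Add1=7; issue SUB r2<-Add1  regs: r0:8,r1:Add3,r2:Add1,r3:Add2
  c5: stall  regs: r0:8,r1:Add3,r2:Add1,r3:Add2
  c6: stall  regs: r0:8,r1:Add3,r2:Add1,r3:Add2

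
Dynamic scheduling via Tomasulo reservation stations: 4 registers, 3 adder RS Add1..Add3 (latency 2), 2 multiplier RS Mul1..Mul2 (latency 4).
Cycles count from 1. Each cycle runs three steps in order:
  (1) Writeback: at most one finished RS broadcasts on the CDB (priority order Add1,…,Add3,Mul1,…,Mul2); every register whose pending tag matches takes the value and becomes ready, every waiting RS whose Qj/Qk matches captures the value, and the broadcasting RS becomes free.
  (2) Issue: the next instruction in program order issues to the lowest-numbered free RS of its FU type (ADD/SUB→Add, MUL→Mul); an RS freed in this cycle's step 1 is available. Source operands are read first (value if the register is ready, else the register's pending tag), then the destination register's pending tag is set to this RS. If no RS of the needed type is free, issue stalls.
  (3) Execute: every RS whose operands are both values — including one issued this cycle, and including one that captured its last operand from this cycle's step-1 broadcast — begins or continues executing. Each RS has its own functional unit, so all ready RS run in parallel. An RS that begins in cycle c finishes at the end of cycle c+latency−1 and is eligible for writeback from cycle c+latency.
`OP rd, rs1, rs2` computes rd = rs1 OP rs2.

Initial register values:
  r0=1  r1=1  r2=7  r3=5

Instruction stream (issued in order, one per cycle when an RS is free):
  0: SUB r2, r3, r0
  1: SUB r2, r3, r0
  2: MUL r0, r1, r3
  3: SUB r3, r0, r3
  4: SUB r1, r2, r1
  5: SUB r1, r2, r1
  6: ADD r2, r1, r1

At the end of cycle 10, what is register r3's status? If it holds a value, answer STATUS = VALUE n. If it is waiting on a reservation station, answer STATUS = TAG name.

c1: issue SUB r2<-Add1 | r0:1,r1:1,r2:Add1,r3:5
c2: issue SUB r2<-Add2 | r0:1,r1:1,r2:Add2,r3:5
c3: CDB Add1=4; issue MUL r0<-Mul1 | r0:Mul1,r1:1,r2:Add2,r3:5
c4: CDB Add2=4; issue SUB r3<-Add1 | r0:Mul1,r1:1,r2:4,r3:Add1
c5: issue SUB r1<-Add2 | r0:Mul1,r1:Add2,r2:4,r3:Add1
c6: issue SUB r1<-Add3 | r0:Mul1,r1:Add3,r2:4,r3:Add1
c7: CDB Add2=3; issue ADD r2<-Add2 | r0:Mul1,r1:Add3,r2:Add2,r3:Add1
c8: CDB Mul1=5 | r0:5,r1:Add3,r2:Add2,r3:Add1
c9: CDB Add3=1 | r0:5,r1:1,r2:Add2,r3:Add1
c10: CDB Add1=0 | r0:5,r1:1,r2:Add2,r3:0

STATUS = VALUE 0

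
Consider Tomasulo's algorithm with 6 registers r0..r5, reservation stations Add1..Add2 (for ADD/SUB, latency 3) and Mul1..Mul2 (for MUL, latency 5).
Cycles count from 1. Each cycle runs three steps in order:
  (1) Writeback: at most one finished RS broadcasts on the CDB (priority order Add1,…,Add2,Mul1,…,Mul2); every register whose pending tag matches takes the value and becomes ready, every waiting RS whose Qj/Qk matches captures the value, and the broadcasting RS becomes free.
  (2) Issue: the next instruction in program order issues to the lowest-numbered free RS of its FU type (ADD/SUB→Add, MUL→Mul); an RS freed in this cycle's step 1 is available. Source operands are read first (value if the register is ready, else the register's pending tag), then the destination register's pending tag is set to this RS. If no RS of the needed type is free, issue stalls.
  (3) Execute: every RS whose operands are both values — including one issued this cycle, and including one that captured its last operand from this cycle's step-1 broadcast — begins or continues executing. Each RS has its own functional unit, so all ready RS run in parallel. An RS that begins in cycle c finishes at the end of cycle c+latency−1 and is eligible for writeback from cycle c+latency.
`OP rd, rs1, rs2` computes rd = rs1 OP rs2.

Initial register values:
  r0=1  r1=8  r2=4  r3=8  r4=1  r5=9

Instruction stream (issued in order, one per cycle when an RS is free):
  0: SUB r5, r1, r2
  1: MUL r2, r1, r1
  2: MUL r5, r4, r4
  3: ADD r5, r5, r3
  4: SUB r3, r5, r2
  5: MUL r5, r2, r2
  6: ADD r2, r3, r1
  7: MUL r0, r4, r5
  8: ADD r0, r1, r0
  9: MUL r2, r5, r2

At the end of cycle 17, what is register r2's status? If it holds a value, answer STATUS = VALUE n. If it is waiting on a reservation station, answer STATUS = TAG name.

  c1: issue SUB r5<-Add1  regs: r0:1,r1:8,r2:4,r3:8,r4:1,r5:Add1
  c2: issue MUL r2<-Mul1  regs: r0:1,r1:8,r2:Mul1,r3:8,r4:1,r5:Add1
  c3: issue MUL r5<-Mul2  regs: r0:1,r1:8,r2:Mul1,r3:8,r4:1,r5:Mul2
  c4: CDB Add1=4; issue ADD r5<-Add1  regs: r0:1,r1:8,r2:Mul1,r3:8,r4:1,r5:Add1
  c5: issue SUB r3<-Add2  regs: r0:1,r1:8,r2:Mul1,r3:Add2,r4:1,r5:Add1
  c6: stall  regs: r0:1,r1:8,r2:Mul1,r3:Add2,r4:1,r5:Add1
  c7: CDB Mul1=64; issue MUL r5<-Mul1  regs: r0:1,r1:8,r2:64,r3:Add2,r4:1,r5:Mul1
  c8: CDB Mul2=1; stall  regs: r0:1,r1:8,r2:64,r3:Add2,r4:1,r5:Mul1
  c9: stall  regs: r0:1,r1:8,r2:64,r3:Add2,r4:1,r5:Mul1
  c10: stall  regs: r0:1,r1:8,r2:64,r3:Add2,r4:1,r5:Mul1
  c11: CDB Add1=9; issue ADD r2<-Add1  regs: r0:1,r1:8,r2:Add1,r3:Add2,r4:1,r5:Mul1
  c12: CDB Mul1=4096; issue MUL r0<-Mul1  regs: r0:Mul1,r1:8,r2:Add1,r3:Add2,r4:1,r5:4096
  c13: stall  regs: r0:Mul1,r1:8,r2:Add1,r3:Add2,r4:1,r5:4096
  c14: CDB Add2=-55; issue ADD r0<-Add2  regs: r0:Add2,r1:8,r2:Add1,r3:-55,r4:1,r5:4096
  c15: issue MUL r2<-Mul2  regs: r0:Add2,r1:8,r2:Mul2,r3:-55,r4:1,r5:4096
  c16: -  regs: r0:Add2,r1:8,r2:Mul2,r3:-55,r4:1,r5:4096
  c17: CDB Add1=-47  regs: r0:Add2,r1:8,r2:Mul2,r3:-55,r4:1,r5:4096

STATUS = TAG Mul2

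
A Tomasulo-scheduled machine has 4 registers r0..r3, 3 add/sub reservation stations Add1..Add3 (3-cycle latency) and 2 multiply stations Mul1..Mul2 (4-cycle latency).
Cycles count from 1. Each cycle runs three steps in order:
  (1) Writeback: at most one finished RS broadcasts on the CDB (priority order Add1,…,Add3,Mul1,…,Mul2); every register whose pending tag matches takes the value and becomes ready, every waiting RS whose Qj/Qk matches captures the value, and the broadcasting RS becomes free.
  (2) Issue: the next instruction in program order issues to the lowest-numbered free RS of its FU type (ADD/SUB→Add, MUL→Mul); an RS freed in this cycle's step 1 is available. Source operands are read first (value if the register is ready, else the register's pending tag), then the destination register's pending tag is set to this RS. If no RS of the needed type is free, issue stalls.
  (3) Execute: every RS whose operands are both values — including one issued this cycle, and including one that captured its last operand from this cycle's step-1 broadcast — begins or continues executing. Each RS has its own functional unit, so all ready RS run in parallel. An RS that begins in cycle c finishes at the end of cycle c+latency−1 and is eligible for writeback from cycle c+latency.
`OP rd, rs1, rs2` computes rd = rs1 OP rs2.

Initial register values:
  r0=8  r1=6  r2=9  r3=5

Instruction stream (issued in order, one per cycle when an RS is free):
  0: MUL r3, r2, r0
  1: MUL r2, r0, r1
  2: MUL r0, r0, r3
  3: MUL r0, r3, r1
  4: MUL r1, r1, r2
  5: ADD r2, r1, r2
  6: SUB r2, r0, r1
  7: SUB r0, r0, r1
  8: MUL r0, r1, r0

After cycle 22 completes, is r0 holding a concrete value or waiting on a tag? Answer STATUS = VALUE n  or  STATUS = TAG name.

STATUS = VALUE 41472

cycle 1: issue MUL r3<-Mul1 // r0:8,r1:6,r2:9,r3:Mul1
cycle 2: issue MUL r2<-Mul2 // r0:8,r1:6,r2:Mul2,r3:Mul1
cycle 3: stall // r0:8,r1:6,r2:Mul2,r3:Mul1
cycle 4: stall // r0:8,r1:6,r2:Mul2,r3:Mul1
cycle 5: CDB Mul1=72; issue MUL r0<-Mul1 // r0:Mul1,r1:6,r2:Mul2,r3:72
cycle 6: CDB Mul2=48; issue MUL r0<-Mul2 // r0:Mul2,r1:6,r2:48,r3:72
cycle 7: stall // r0:Mul2,r1:6,r2:48,r3:72
cycle 8: stall // r0:Mul2,r1:6,r2:48,r3:72
cycle 9: CDB Mul1=576; issue MUL r1<-Mul1 // r0:Mul2,r1:Mul1,r2:48,r3:72
cycle 10: CDB Mul2=432; issue ADD r2<-Add1 // r0:432,r1:Mul1,r2:Add1,r3:72
cycle 11: issue SUB r2<-Add2 // r0:432,r1:Mul1,r2:Add2,r3:72
cycle 12: issue SUB r0<-Add3 // r0:Add3,r1:Mul1,r2:Add2,r3:72
cycle 13: CDB Mul1=288; issue MUL r0<-Mul1 // r0:Mul1,r1:288,r2:Add2,r3:72
cycle 14: - // r0:Mul1,r1:288,r2:Add2,r3:72
cycle 15: - // r0:Mul1,r1:288,r2:Add2,r3:72
cycle 16: CDB Add1=336 // r0:Mul1,r1:288,r2:Add2,r3:72
cycle 17: CDB Add2=144 // r0:Mul1,r1:288,r2:144,r3:72
cycle 18: CDB Add3=144 // r0:Mul1,r1:288,r2:144,r3:72
cycle 19: - // r0:Mul1,r1:288,r2:144,r3:72
cycle 20: - // r0:Mul1,r1:288,r2:144,r3:72
cycle 21: - // r0:Mul1,r1:288,r2:144,r3:72
cycle 22: CDB Mul1=41472 // r0:41472,r1:288,r2:144,r3:72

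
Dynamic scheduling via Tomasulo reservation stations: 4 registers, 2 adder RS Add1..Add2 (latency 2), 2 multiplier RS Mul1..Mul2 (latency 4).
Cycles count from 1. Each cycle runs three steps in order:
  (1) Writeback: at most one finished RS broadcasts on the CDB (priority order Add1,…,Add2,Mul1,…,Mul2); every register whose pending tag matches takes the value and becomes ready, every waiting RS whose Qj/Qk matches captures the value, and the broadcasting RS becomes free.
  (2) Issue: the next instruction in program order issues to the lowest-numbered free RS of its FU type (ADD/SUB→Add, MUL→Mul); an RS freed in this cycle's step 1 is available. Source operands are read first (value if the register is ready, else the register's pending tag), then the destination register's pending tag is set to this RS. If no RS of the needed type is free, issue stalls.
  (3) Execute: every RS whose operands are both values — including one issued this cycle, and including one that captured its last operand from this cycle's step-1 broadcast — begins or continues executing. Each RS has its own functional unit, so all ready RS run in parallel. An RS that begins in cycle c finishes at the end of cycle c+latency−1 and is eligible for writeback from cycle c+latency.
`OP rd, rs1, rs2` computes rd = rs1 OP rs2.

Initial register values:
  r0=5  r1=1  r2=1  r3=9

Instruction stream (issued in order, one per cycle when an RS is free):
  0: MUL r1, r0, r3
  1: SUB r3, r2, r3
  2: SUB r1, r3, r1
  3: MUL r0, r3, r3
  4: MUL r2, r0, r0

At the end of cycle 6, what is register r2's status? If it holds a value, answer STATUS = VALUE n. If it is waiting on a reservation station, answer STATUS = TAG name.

c1: issue MUL r1<-Mul1 | r0:5,r1:Mul1,r2:1,r3:9
c2: issue SUB r3<-Add1 | r0:5,r1:Mul1,r2:1,r3:Add1
c3: issue SUB r1<-Add2 | r0:5,r1:Add2,r2:1,r3:Add1
c4: CDB Add1=-8; issue MUL r0<-Mul2 | r0:Mul2,r1:Add2,r2:1,r3:-8
c5: CDB Mul1=45; issue MUL r2<-Mul1 | r0:Mul2,r1:Add2,r2:Mul1,r3:-8
c6: - | r0:Mul2,r1:Add2,r2:Mul1,r3:-8

STATUS = TAG Mul1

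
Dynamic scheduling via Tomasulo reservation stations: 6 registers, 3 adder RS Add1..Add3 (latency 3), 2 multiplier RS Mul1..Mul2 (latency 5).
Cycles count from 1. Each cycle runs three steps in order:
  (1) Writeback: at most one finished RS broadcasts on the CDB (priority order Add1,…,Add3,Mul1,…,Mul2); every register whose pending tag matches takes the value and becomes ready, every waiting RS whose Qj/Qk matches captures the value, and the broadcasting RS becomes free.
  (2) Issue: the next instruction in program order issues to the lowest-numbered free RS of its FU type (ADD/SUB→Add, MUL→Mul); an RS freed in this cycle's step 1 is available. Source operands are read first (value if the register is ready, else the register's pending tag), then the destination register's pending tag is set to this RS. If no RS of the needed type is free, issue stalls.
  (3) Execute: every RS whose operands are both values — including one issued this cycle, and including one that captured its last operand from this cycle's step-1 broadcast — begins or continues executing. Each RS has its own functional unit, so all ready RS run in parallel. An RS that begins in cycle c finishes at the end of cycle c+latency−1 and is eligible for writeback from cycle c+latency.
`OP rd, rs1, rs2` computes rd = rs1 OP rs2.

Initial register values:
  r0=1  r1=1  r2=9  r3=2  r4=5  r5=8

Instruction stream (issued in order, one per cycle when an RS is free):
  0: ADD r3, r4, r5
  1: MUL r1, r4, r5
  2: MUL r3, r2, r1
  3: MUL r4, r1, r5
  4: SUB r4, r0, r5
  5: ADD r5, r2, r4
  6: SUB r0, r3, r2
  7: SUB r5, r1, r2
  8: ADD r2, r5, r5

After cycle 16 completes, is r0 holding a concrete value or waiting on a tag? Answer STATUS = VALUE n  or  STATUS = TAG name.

cycle 1: issue ADD r3<-Add1 // r0:1,r1:1,r2:9,r3:Add1,r4:5,r5:8
cycle 2: issue MUL r1<-Mul1 // r0:1,r1:Mul1,r2:9,r3:Add1,r4:5,r5:8
cycle 3: issue MUL r3<-Mul2 // r0:1,r1:Mul1,r2:9,r3:Mul2,r4:5,r5:8
cycle 4: CDB Add1=13; stall // r0:1,r1:Mul1,r2:9,r3:Mul2,r4:5,r5:8
cycle 5: stall // r0:1,r1:Mul1,r2:9,r3:Mul2,r4:5,r5:8
cycle 6: stall // r0:1,r1:Mul1,r2:9,r3:Mul2,r4:5,r5:8
cycle 7: CDB Mul1=40; issue MUL r4<-Mul1 // r0:1,r1:40,r2:9,r3:Mul2,r4:Mul1,r5:8
cycle 8: issue SUB r4<-Add1 // r0:1,r1:40,r2:9,r3:Mul2,r4:Add1,r5:8
cycle 9: issue ADD r5<-Add2 // r0:1,r1:40,r2:9,r3:Mul2,r4:Add1,r5:Add2
cycle 10: issue SUB r0<-Add3 // r0:Add3,r1:40,r2:9,r3:Mul2,r4:Add1,r5:Add2
cycle 11: CDB Add1=-7; issue SUB r5<-Add1 // r0:Add3,r1:40,r2:9,r3:Mul2,r4:-7,r5:Add1
cycle 12: CDB Mul1=320; stall // r0:Add3,r1:40,r2:9,r3:Mul2,r4:-7,r5:Add1
cycle 13: CDB Mul2=360; stall // r0:Add3,r1:40,r2:9,r3:360,r4:-7,r5:Add1
cycle 14: CDB Add1=31; issue ADD r2<-Add1 // r0:Add3,r1:40,r2:Add1,r3:360,r4:-7,r5:31
cycle 15: CDB Add2=2 // r0:Add3,r1:40,r2:Add1,r3:360,r4:-7,r5:31
cycle 16: CDB Add3=351 // r0:351,r1:40,r2:Add1,r3:360,r4:-7,r5:31

STATUS = VALUE 351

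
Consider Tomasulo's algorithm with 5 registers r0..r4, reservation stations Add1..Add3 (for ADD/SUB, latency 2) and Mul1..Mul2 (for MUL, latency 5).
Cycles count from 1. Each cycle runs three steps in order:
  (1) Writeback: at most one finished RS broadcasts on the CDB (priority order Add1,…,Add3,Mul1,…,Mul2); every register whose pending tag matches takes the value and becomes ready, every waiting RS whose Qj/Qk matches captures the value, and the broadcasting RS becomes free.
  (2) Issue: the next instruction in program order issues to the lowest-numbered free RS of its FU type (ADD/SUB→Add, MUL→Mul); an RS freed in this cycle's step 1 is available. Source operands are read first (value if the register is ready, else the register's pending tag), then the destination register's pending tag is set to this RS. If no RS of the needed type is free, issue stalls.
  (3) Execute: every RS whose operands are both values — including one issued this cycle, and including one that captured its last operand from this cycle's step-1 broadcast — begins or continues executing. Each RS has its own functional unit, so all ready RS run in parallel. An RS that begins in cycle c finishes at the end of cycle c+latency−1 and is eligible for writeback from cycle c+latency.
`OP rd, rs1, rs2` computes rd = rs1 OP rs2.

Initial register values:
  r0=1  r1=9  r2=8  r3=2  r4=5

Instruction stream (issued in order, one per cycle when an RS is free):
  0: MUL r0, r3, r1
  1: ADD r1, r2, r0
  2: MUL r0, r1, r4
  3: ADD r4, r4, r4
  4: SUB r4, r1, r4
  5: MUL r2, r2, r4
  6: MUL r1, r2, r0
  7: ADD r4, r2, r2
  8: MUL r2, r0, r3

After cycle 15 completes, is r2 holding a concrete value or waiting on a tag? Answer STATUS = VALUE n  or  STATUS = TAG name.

c1: issue MUL r0<-Mul1 | r0:Mul1,r1:9,r2:8,r3:2,r4:5
c2: issue ADD r1<-Add1 | r0:Mul1,r1:Add1,r2:8,r3:2,r4:5
c3: issue MUL r0<-Mul2 | r0:Mul2,r1:Add1,r2:8,r3:2,r4:5
c4: issue ADD r4<-Add2 | r0:Mul2,r1:Add1,r2:8,r3:2,r4:Add2
c5: issue SUB r4<-Add3 | r0:Mul2,r1:Add1,r2:8,r3:2,r4:Add3
c6: CDB Add2=10; stall | r0:Mul2,r1:Add1,r2:8,r3:2,r4:Add3
c7: CDB Mul1=18; issue MUL r2<-Mul1 | r0:Mul2,r1:Add1,r2:Mul1,r3:2,r4:Add3
c8: stall | r0:Mul2,r1:Add1,r2:Mul1,r3:2,r4:Add3
c9: CDB Add1=26; stall | r0:Mul2,r1:26,r2:Mul1,r3:2,r4:Add3
c10: stall | r0:Mul2,r1:26,r2:Mul1,r3:2,r4:Add3
c11: CDB Add3=16; stall | r0:Mul2,r1:26,r2:Mul1,r3:2,r4:16
c12: stall | r0:Mul2,r1:26,r2:Mul1,r3:2,r4:16
c13: stall | r0:Mul2,r1:26,r2:Mul1,r3:2,r4:16
c14: CDB Mul2=130; issue MUL r1<-Mul2 | r0:130,r1:Mul2,r2:Mul1,r3:2,r4:16
c15: issue ADD r4<-Add1 | r0:130,r1:Mul2,r2:Mul1,r3:2,r4:Add1

STATUS = TAG Mul1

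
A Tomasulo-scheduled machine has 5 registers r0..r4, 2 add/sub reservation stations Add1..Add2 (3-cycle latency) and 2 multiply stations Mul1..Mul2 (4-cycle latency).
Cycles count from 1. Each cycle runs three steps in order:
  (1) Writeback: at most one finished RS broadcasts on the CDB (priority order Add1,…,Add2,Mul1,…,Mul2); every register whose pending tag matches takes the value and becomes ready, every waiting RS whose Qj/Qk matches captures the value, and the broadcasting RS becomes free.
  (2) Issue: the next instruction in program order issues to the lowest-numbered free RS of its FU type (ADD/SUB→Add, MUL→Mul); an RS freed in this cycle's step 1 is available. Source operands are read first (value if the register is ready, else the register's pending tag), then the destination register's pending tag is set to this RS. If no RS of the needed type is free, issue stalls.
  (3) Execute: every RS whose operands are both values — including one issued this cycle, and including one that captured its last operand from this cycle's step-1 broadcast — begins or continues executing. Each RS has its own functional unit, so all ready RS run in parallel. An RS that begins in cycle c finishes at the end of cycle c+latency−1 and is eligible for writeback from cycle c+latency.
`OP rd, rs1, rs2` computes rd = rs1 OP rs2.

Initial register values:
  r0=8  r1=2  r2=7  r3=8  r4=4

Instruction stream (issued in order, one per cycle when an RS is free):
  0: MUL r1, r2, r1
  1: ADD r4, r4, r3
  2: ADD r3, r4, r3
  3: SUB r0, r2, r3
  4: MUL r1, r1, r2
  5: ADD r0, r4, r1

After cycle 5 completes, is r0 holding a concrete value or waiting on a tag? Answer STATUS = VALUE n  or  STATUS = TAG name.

c1: issue MUL r1<-Mul1 | r0:8,r1:Mul1,r2:7,r3:8,r4:4
c2: issue ADD r4<-Add1 | r0:8,r1:Mul1,r2:7,r3:8,r4:Add1
c3: issue ADD r3<-Add2 | r0:8,r1:Mul1,r2:7,r3:Add2,r4:Add1
c4: stall | r0:8,r1:Mul1,r2:7,r3:Add2,r4:Add1
c5: CDB Add1=12; issue SUB r0<-Add1 | r0:Add1,r1:Mul1,r2:7,r3:Add2,r4:12

STATUS = TAG Add1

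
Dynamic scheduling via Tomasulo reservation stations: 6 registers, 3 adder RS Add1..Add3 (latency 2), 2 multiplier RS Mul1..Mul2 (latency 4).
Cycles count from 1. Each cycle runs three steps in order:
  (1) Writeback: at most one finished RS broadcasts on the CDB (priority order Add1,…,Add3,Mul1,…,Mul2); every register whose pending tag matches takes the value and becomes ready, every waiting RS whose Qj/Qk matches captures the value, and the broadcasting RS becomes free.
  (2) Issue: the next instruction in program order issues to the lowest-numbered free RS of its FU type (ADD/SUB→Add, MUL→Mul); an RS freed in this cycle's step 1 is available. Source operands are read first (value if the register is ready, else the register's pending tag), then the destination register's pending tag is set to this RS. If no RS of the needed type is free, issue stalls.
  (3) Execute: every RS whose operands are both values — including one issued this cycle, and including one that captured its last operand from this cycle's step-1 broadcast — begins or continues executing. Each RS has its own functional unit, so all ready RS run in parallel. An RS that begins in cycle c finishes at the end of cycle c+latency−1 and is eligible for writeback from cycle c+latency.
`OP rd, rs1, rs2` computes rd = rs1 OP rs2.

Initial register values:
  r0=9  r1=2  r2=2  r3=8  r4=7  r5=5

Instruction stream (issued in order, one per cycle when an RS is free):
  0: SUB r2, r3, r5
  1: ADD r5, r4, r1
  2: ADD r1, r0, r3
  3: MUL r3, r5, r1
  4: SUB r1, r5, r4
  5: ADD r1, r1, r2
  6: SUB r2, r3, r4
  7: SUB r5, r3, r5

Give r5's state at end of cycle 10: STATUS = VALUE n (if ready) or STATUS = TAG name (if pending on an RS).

STATUS = TAG Add3

  c1: issue SUB r2<-Add1  regs: r0:9,r1:2,r2:Add1,r3:8,r4:7,r5:5
  c2: issue ADD r5<-Add2  regs: r0:9,r1:2,r2:Add1,r3:8,r4:7,r5:Add2
  c3: CDB Add1=3; issue ADD r1<-Add1  regs: r0:9,r1:Add1,r2:3,r3:8,r4:7,r5:Add2
  c4: CDB Add2=9; issue MUL r3<-Mul1  regs: r0:9,r1:Add1,r2:3,r3:Mul1,r4:7,r5:9
  c5: CDB Add1=17; issue SUB r1<-Add1  regs: r0:9,r1:Add1,r2:3,r3:Mul1,r4:7,r5:9
  c6: issue ADD r1<-Add2  regs: r0:9,r1:Add2,r2:3,r3:Mul1,r4:7,r5:9
  c7: CDB Add1=2; issue SUB r2<-Add1  regs: r0:9,r1:Add2,r2:Add1,r3:Mul1,r4:7,r5:9
  c8: issue SUB r5<-Add3  regs: r0:9,r1:Add2,r2:Add1,r3:Mul1,r4:7,r5:Add3
  c9: CDB Add2=5  regs: r0:9,r1:5,r2:Add1,r3:Mul1,r4:7,r5:Add3
  c10: CDB Mul1=153  regs: r0:9,r1:5,r2:Add1,r3:153,r4:7,r5:Add3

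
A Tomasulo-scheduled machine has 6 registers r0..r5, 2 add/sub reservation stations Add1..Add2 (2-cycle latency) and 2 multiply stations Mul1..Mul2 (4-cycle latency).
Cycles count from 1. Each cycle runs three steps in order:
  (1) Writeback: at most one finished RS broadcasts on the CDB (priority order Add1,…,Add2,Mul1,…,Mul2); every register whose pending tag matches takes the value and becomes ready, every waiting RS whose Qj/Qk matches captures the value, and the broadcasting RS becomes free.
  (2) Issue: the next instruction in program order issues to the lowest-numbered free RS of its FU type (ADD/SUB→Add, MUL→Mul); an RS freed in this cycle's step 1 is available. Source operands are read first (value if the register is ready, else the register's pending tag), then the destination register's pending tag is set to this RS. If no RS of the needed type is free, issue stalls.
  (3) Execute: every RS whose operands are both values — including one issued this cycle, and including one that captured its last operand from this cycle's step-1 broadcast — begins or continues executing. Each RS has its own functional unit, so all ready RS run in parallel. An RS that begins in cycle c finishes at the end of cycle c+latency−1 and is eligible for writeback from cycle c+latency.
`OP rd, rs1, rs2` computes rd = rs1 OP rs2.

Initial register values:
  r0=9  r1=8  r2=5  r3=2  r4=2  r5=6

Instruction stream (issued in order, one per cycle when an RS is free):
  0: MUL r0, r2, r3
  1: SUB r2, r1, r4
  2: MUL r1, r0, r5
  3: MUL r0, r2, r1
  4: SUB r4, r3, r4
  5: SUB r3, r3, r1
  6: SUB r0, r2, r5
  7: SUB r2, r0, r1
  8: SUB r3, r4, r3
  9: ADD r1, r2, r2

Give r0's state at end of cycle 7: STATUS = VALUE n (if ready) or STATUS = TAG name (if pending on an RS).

c1: issue MUL r0<-Mul1 | r0:Mul1,r1:8,r2:5,r3:2,r4:2,r5:6
c2: issue SUB r2<-Add1 | r0:Mul1,r1:8,r2:Add1,r3:2,r4:2,r5:6
c3: issue MUL r1<-Mul2 | r0:Mul1,r1:Mul2,r2:Add1,r3:2,r4:2,r5:6
c4: CDB Add1=6; stall | r0:Mul1,r1:Mul2,r2:6,r3:2,r4:2,r5:6
c5: CDB Mul1=10; issue MUL r0<-Mul1 | r0:Mul1,r1:Mul2,r2:6,r3:2,r4:2,r5:6
c6: issue SUB r4<-Add1 | r0:Mul1,r1:Mul2,r2:6,r3:2,r4:Add1,r5:6
c7: issue SUB r3<-Add2 | r0:Mul1,r1:Mul2,r2:6,r3:Add2,r4:Add1,r5:6

STATUS = TAG Mul1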